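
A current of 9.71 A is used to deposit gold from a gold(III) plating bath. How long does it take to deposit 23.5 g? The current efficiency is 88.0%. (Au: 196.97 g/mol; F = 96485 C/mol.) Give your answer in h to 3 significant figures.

n(Au) = 23.5 / 196.97 = 0.1193 mol
Au³⁺ + 3e⁻ → Au, so n(e⁻) = 3 × 0.1193 = 0.3579 mol
Q = 0.3579 × 96485 / 0.880 = 39240 C
t = Q / I = 39240 / 9.71 = 4041 s = 1.12 h

1.12 h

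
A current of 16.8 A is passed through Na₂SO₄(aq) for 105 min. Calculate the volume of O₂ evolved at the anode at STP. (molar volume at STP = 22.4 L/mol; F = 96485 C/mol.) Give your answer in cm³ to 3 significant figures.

Charge passed = 16.8 × 6300 = 1.058×10^5 C
n(e⁻) = Q/F = 1.058×10^5/96485 = 1.097 mol
2H₂O → O₂ + 4H⁺ + 4e⁻, so n(O₂) = 1.097 / 4 = 0.2743 mol
V = 0.2743 × 22.4 = 6.144 L
= 6140 cm³

6140 cm³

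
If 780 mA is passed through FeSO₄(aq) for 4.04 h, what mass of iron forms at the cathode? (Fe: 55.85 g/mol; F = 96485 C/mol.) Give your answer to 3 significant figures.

3.28 g

Q = It = 0.780 × 14544 = 11340 C
n(e⁻) = 11340 / 96485 = 0.1175 mol
Fe²⁺ + 2e⁻ → Fe, so n(Fe) = 0.1175 / 2 = 0.05875 mol
m = 0.05875 × 55.85 = 3.28 g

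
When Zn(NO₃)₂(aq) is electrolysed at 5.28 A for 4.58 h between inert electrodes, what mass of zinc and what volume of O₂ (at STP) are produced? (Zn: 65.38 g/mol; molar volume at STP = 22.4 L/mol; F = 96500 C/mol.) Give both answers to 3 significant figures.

29.5 g Zn; 5.05 L O₂

Q = 5.28 × 16488 = 87060 C; n(e⁻) = 87060 / 96500 = 0.9022 mol
Cathode: Zn²⁺ + 2e⁻ → Zn → n(Zn) = 0.9022/2 = 0.4511 mol → 29.5 g
Anode: 2H₂O → O₂ + 4H⁺ + 4e⁻ → n(O₂) = 0.9022/4 = 0.2256 mol → 5.05 L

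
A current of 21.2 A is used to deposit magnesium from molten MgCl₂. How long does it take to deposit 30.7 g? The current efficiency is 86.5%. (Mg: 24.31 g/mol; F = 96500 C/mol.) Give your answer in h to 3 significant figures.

3.69 h

n(Mg) = 30.7 / 24.31 = 1.263 mol
Mg²⁺ + 2e⁻ → Mg, so n(e⁻) = 2 × 1.263 = 2.526 mol
Q = 2.526 × 96500 / 0.865 = 2.818×10^5 C
t = Q / I = 2.818×10^5 / 21.2 = 13290 s = 3.69 h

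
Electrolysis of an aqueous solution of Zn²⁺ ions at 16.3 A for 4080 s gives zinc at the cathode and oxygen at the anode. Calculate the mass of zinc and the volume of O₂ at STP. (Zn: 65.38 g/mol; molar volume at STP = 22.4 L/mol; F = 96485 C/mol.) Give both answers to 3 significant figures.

Q = 16.3 × 4080 = 66500 C; n(e⁻) = 66500 / 96485 = 0.6892 mol
Cathode: Zn²⁺ + 2e⁻ → Zn → n(Zn) = 0.6892/2 = 0.3446 mol → 22.5 g
Anode: 2H₂O → O₂ + 4H⁺ + 4e⁻ → n(O₂) = 0.6892/4 = 0.1723 mol → 3.86 L

22.5 g Zn; 3.86 L O₂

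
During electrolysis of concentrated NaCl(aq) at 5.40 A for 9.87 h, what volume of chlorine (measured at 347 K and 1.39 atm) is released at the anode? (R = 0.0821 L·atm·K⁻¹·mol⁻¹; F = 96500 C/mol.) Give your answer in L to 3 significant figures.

20.4 L

Q = 5.40 A × 35532 s = 1.919×10^5 C
Moles of electrons = 1.919×10^5 / 96500 = 1.989 mol
2Cl⁻ → Cl₂ + 2e⁻, so n(Cl₂) = 1.989 / 2 = 0.9945 mol
V = nRT/P = 0.9945 × 0.0821 × 347 / 1.39 = 20.38 L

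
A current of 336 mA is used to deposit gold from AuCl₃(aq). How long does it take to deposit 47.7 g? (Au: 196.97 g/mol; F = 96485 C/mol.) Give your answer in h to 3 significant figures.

n(Au) = 47.7 / 196.97 = 0.2422 mol
Au³⁺ + 3e⁻ → Au, so n(e⁻) = 3 × 0.2422 = 0.7266 mol
Q = 0.7266 × 96485 = 70110 C
t = Q / I = 70110 / 0.336 = 2.087×10^5 s = 58.0 h

58.0 h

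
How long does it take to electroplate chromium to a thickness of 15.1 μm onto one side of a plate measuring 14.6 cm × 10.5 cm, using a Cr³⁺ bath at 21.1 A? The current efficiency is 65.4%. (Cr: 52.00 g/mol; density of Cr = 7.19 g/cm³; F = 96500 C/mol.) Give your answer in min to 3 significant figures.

Plated area = 14.6 × 10.5 = 153.3 cm²
Volume = 153.3 × 15.1×10⁻⁴ cm = 0.2315 cm³
m(Cr) = 0.2315 × 7.19 = 1.664 g
n(Cr) = 1.664 / 52.00 = 0.03200 mol; n(e⁻) = 3 × 0.03200 = 0.09600 mol
Q = 0.09600 × 96500 / 0.654 = 14170 C
t = 14170 / 21.1 = 671.6 s = 11.2 min

11.2 min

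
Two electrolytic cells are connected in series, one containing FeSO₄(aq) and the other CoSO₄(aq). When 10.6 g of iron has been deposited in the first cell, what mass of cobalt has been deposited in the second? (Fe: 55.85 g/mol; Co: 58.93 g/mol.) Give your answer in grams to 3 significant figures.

11.2 g

n(Fe) = 10.6 / 55.85 = 0.1898 mol
Fe²⁺ + 2e⁻ → Fe, so n(e⁻) = 2 × 0.1898 = 0.3796 mol
In series, the same 0.3796 mol of electrons flows through the second cell.
Co²⁺ + 2e⁻ → Co, so n(Co) = 0.3796 / 2 = 0.1898 mol
m(Co) = 0.1898 × 58.93 = 11.2 g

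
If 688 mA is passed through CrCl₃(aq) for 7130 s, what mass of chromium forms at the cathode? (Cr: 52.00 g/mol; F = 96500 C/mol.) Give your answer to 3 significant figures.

Q = 0.688 A × 7130 s = 4905 C
n(e⁻) = Q/F = 4905/96500 = 0.05083 mol
Cr³⁺ + 3e⁻ → Cr, so n(Cr) = 0.05083 / 3 = 0.01694 mol
m = 0.01694 × 52.00 = 0.881 g

0.881 g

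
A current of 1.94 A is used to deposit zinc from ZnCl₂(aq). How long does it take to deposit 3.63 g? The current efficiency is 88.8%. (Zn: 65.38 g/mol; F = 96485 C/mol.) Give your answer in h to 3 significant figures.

1.73 h

n(Zn) = 3.63 / 65.38 = 0.05552 mol
Zn²⁺ + 2e⁻ → Zn, so n(e⁻) = 2 × 0.05552 = 0.1110 mol
Q = 0.1110 × 96485 / 0.888 = 12060 C
t = Q / I = 12060 / 1.94 = 6216 s = 1.73 h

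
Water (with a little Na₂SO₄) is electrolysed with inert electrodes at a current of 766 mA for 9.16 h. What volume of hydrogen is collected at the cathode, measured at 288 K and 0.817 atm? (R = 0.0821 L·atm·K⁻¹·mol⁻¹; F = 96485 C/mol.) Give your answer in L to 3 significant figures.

Q = 0.766 A × 32976 s = 25260 C
Moles of electrons = 25260 / 96485 = 0.2618 mol
2H⁺ + 2e⁻ → H₂, so n(H₂) = 0.2618 / 2 = 0.1309 mol
V = nRT/P = 0.1309 × 0.0821 × 288 / 0.817 = 3.788 L

3.79 L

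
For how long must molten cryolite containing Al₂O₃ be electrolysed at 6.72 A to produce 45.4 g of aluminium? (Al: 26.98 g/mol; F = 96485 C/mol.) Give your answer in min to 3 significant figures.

1210 min

n(Al) = 45.4 / 26.98 = 1.683 mol
Al³⁺ + 3e⁻ → Al, so n(e⁻) = 3 × 1.683 = 5.049 mol
Q = 5.049 × 96485 = 4.872×10^5 C
t = Q / I = 4.872×10^5 / 6.72 = 72500 s = 1210 min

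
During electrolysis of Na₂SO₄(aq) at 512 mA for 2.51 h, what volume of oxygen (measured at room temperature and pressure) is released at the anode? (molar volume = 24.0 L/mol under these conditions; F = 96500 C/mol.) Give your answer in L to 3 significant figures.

0.288 L

Charge passed = 0.512 × 9036 = 4626 C
n(e⁻) = 4626 / 96500 = 0.04794 mol
2H₂O → O₂ + 4H⁺ + 4e⁻, so n(O₂) = 0.04794 / 4 = 0.01199 mol
V = 0.01199 × 24.0 = 0.2878 L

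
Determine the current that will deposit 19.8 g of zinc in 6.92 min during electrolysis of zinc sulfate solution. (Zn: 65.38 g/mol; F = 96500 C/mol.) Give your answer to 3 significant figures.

n(Zn) = 19.8 / 65.38 = 0.3028 mol
Zn²⁺ + 2e⁻ → Zn, so n(e⁻) = 2 × 0.3028 = 0.6056 mol
Q = 0.6056 × 96500 = 58440 C
I = Q / t = 58440 / 415.2 s = 141 A

141 A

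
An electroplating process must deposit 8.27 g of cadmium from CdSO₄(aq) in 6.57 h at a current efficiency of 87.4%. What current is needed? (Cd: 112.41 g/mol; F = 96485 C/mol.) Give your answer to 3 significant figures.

n(Cd) = 8.27 / 112.41 = 0.07357 mol
Cd²⁺ + 2e⁻ → Cd, so n(e⁻) = 2 × 0.07357 = 0.1471 mol
Q = 0.1471 × 96485 / 0.874 = 16240 C
I = Q / t = 16240 / 23652 s = 0.687 A

0.687 A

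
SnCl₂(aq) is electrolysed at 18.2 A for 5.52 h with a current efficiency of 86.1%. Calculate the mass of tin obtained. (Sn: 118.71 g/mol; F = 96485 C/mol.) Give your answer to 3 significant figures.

Q = 18.2 × 19872 = 3.617×10^5 C
n(e⁻) = 3.617×10^5 / 96485 = 3.749 mol
Sn²⁺ + 2e⁻ → Sn, so theoretical m(Sn) = 1.875 × 118.71 = 222.6 g
Actual mass = 86.1% × 222.6 = 192 g

192 g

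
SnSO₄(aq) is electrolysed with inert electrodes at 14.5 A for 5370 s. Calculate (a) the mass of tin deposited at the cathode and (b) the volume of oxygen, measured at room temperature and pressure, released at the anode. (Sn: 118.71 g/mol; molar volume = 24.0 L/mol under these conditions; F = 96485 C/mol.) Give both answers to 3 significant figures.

47.9 g Sn; 4.84 L O₂

Q = 14.5 × 5370 = 77870 C; n(e⁻) = 77870 / 96485 = 0.8071 mol
Cathode: Sn²⁺ + 2e⁻ → Sn → n(Sn) = 0.8071/2 = 0.4036 mol → 47.9 g
Anode: 2H₂O → O₂ + 4H⁺ + 4e⁻ → n(O₂) = 0.8071/4 = 0.2018 mol → 4.84 L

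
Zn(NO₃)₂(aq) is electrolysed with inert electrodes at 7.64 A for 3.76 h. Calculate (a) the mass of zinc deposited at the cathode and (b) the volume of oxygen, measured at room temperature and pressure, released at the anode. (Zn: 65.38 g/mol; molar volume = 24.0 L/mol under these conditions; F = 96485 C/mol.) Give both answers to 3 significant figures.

Q = 7.64 × 13536 = 1.034×10^5 C; n(e⁻) = 1.034×10^5 / 96485 = 1.072 mol
Cathode: Zn²⁺ + 2e⁻ → Zn → n(Zn) = 1.072/2 = 0.5360 mol → 35.0 g
Anode: 2H₂O → O₂ + 4H⁺ + 4e⁻ → n(O₂) = 1.072/4 = 0.2680 mol → 6.43 L

35.0 g Zn; 6.43 L O₂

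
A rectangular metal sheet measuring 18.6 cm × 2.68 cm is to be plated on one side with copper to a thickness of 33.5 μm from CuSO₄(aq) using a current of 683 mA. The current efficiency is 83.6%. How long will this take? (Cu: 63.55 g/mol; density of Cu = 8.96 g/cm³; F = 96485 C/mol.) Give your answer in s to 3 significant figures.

Plated area = 18.6 × 2.68 = 49.85 cm²
Volume = 49.85 × 33.5×10⁻⁴ cm = 0.1670 cm³
m(Cu) = 0.1670 × 8.96 = 1.496 g
n(Cu) = 1.496 / 63.55 = 0.02354 mol; n(e⁻) = 2 × 0.02354 = 0.04708 mol
Q = 0.04708 × 96485 / 0.836 = 5434 C
t = 5434 / 0.683 = 7956 s

7960 s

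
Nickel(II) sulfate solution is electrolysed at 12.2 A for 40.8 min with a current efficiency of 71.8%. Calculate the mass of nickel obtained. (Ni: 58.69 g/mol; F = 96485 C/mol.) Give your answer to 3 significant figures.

6.52 g

Q = 12.2 × 2448 = 29870 C
n(e⁻) = 29870 / 96485 = 0.3096 mol
Ni²⁺ + 2e⁻ → Ni, so theoretical m(Ni) = 0.1548 × 58.69 = 9.085 g
Actual mass = 71.8% × 9.085 = 6.52 g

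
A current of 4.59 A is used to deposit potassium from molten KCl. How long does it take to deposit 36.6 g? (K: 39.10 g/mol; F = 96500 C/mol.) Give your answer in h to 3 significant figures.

5.47 h

n(K) = 36.6 / 39.10 = 0.9361 mol
K⁺ + e⁻ → K, so n(e⁻) = 0.9361 mol
Q = 0.9361 × 96500 = 90330 C
t = Q / I = 90330 / 4.59 = 19680 s = 5.47 h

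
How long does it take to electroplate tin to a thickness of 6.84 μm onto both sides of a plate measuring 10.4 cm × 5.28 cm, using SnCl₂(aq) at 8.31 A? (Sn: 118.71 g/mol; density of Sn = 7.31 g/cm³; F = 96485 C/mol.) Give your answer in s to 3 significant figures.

Plated area = 2 × 10.4 × 5.28 = 109.8 cm²
Volume = 109.8 × 6.84×10⁻⁴ cm = 0.07510 cm³
m(Sn) = 0.07510 × 7.31 = 0.5490 g
n(Sn) = 0.5490 / 118.71 = 0.004625 mol; n(e⁻) = 2 × 0.004625 = 0.009250 mol
Q = 0.009250 × 96485 = 892.5 C
t = 892.5 / 8.31 = 107.4 s

107 s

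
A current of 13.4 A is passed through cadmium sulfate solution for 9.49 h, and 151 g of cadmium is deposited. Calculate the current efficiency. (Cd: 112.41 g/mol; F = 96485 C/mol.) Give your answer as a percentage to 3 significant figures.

56.6%

Q = 13.4 × 34164 = 4.578×10^5 C
n(e⁻) = 4.578×10^5 / 96485 = 4.745 mol
Cd²⁺ + 2e⁻ → Cd, so theoretical n(Cd) = 2.373 mol → 266.7 g
Efficiency = 151 / 266.7 = 0.5662 = 56.6%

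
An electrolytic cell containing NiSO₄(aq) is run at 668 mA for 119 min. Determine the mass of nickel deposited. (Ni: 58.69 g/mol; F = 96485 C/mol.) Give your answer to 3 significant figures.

Q = It = 0.668 × 7140 = 4770 C
n(e⁻) = Q/F = 4770/96485 = 0.04944 mol
Ni²⁺ + 2e⁻ → Ni, so n(Ni) = 0.04944 / 2 = 0.02472 mol
m = 0.02472 × 58.69 = 1.45 g

1.45 g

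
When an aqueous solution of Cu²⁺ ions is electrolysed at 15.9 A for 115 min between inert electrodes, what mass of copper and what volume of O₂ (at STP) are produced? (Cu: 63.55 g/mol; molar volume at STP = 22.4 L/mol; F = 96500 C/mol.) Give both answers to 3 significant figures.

Q = 15.9 × 6900 = 1.097×10^5 C; n(e⁻) = 1.097×10^5 / 96500 = 1.137 mol
Cathode: Cu²⁺ + 2e⁻ → Cu → n(Cu) = 1.137/2 = 0.5685 mol → 36.1 g
Anode: 2H₂O → O₂ + 4H⁺ + 4e⁻ → n(O₂) = 1.137/4 = 0.2843 mol → 6.37 L

36.1 g Cu; 6.37 L O₂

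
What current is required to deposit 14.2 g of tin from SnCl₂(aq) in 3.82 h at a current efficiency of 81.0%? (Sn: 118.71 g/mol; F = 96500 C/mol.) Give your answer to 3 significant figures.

2.07 A

n(Sn) = 14.2 / 118.71 = 0.1196 mol
Sn²⁺ + 2e⁻ → Sn, so n(e⁻) = 2 × 0.1196 = 0.2392 mol
Q = 0.2392 × 96500 / 0.810 = 28500 C
I = Q / t = 28500 / 13752 s = 2.07 A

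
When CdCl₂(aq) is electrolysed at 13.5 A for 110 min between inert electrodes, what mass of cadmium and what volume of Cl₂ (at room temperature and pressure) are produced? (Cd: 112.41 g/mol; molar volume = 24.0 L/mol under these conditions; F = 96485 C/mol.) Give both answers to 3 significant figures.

51.9 g Cd; 11.1 L Cl₂

Q = 13.5 × 6600 = 89100 C; n(e⁻) = 89100 / 96485 = 0.9235 mol
Cathode: Cd²⁺ + 2e⁻ → Cd → n(Cd) = 0.9235/2 = 0.4618 mol → 51.9 g
Anode: 2Cl⁻ → Cl₂ + 2e⁻ → n(Cl₂) = 0.9235/2 = 0.4618 mol → 11.1 L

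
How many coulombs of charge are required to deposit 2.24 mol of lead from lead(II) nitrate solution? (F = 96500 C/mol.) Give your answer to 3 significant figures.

4.32×10^5 C

Pb²⁺ + 2e⁻ → Pb, so n(e⁻) = 2 × 2.24 = 4.480 mol
Q = 4.480 × 96500 = 4.323×10^5 C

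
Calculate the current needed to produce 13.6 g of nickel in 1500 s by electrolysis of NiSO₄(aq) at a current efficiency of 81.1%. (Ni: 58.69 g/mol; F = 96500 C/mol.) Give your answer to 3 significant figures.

n(Ni) = 13.6 / 58.69 = 0.2317 mol
Ni²⁺ + 2e⁻ → Ni, so n(e⁻) = 2 × 0.2317 = 0.4634 mol
Q = 0.4634 × 96500 / 0.811 = 55140 C
I = Q / t = 55140 / 1500 s = 36.8 A

36.8 A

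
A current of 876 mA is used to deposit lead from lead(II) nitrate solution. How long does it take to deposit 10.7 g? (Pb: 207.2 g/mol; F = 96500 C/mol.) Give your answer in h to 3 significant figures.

3.16 h

n(Pb) = 10.7 / 207.2 = 0.05164 mol
Pb²⁺ + 2e⁻ → Pb, so n(e⁻) = 2 × 0.05164 = 0.1033 mol
Q = 0.1033 × 96500 = 9968 C
t = Q / I = 9968 / 0.876 = 11380 s = 3.16 h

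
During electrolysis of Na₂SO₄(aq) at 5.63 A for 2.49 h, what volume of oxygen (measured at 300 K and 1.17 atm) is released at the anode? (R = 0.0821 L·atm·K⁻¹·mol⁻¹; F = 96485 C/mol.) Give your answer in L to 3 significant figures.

Charge passed = 5.63 × 8964 = 50470 C
n(e⁻) = 50470 / 96485 = 0.5231 mol
2H₂O → O₂ + 4H⁺ + 4e⁻, so n(O₂) = 0.5231 / 4 = 0.1308 mol
V = nRT/P = 0.1308 × 0.0821 × 300 / 1.17 = 2.754 L

2.75 L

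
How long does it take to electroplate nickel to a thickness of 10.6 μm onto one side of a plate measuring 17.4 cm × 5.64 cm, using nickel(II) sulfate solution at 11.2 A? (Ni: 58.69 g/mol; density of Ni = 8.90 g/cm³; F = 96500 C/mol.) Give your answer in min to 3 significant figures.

4.53 min

Plated area = 17.4 × 5.64 = 98.14 cm²
Volume = 98.14 × 10.6×10⁻⁴ cm = 0.1040 cm³
m(Ni) = 0.1040 × 8.90 = 0.9256 g
n(Ni) = 0.9256 / 58.69 = 0.01577 mol; n(e⁻) = 2 × 0.01577 = 0.03154 mol
Q = 0.03154 × 96500 = 3044 C
t = 3044 / 11.2 = 271.8 s = 4.53 min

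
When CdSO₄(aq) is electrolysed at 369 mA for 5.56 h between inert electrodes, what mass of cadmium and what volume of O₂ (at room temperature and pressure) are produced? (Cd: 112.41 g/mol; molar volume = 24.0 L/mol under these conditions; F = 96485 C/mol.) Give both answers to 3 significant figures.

4.30 g Cd; 0.459 L O₂

Q = 0.369 × 20016 = 7386 C; n(e⁻) = 7386 / 96485 = 0.07655 mol
Cathode: Cd²⁺ + 2e⁻ → Cd → n(Cd) = 0.07655/2 = 0.03828 mol → 4.30 g
Anode: 2H₂O → O₂ + 4H⁺ + 4e⁻ → n(O₂) = 0.07655/4 = 0.01914 mol → 0.459 L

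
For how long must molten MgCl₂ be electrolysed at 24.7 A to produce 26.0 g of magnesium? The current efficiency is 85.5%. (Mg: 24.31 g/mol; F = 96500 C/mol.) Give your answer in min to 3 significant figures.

n(Mg) = 26.0 / 24.31 = 1.070 mol
Mg²⁺ + 2e⁻ → Mg, so n(e⁻) = 2 × 1.070 = 2.140 mol
Q = 2.140 × 96500 / 0.855 = 2.415×10^5 C
t = Q / I = 2.415×10^5 / 24.7 = 9777 s = 163 min

163 min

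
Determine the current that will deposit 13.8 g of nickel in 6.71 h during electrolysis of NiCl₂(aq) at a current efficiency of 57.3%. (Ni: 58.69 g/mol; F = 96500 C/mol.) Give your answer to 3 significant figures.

3.28 A

n(Ni) = 13.8 / 58.69 = 0.2351 mol
Ni²⁺ + 2e⁻ → Ni, so n(e⁻) = 2 × 0.2351 = 0.4702 mol
Q = 0.4702 × 96500 / 0.573 = 79190 C
I = Q / t = 79190 / 24156 s = 3.28 A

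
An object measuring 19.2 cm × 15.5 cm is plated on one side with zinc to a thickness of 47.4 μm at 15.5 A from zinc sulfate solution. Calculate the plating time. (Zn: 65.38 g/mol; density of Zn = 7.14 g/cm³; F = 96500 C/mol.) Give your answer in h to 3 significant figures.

0.533 h

Plated area = 19.2 × 15.5 = 297.6 cm²
Volume = 297.6 × 47.4×10⁻⁴ cm = 1.411 cm³
m(Zn) = 1.411 × 7.14 = 10.07 g
n(Zn) = 10.07 / 65.38 = 0.1540 mol; n(e⁻) = 2 × 0.1540 = 0.3080 mol
Q = 0.3080 × 96500 = 29720 C
t = 29720 / 15.5 = 1917 s = 0.533 h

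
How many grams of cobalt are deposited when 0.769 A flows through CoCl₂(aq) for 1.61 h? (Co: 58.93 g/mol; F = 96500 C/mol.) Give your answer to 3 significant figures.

Charge passed = 0.769 × 5796 = 4457 C
Moles of electrons = 4457 / 96500 = 0.04619 mol
Co²⁺ + 2e⁻ → Co, so n(Co) = 0.04619 / 2 = 0.02310 mol
m = 0.02310 × 58.93 = 1.36 g

1.36 g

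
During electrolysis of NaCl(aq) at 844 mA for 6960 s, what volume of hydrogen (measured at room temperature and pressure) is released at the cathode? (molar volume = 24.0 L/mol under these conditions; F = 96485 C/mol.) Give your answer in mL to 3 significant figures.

Q = 0.844 A × 6960 s = 5874 C
Moles of electrons = 5874 / 96485 = 0.06088 mol
2H⁺ + 2e⁻ → H₂, so n(H₂) = 0.06088 / 2 = 0.03044 mol
V = 0.03044 × 24.0 = 0.7306 L
= 731 mL

731 mL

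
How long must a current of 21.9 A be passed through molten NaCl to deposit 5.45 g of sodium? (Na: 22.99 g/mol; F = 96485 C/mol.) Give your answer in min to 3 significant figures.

n(Na) = 5.45 / 22.99 = 0.2371 mol
Na⁺ + e⁻ → Na, so n(e⁻) = 0.2371 mol
Q = 0.2371 × 96485 = 22880 C
t = Q / I = 22880 / 21.9 = 1045 s = 17.4 min

17.4 min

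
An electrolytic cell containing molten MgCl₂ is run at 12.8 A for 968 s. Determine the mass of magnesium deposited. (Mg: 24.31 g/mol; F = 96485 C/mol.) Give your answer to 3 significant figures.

1.56 g

Charge passed = 12.8 × 968 = 12390 C
n(e⁻) = Q/F = 12390/96485 = 0.1284 mol
Mg²⁺ + 2e⁻ → Mg, so n(Mg) = 0.1284 / 2 = 0.06420 mol
m = 0.06420 × 24.31 = 1.56 g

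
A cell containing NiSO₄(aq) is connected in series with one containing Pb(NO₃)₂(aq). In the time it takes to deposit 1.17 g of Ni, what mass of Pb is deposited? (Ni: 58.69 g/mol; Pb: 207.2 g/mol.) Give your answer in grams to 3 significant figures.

4.13 g

n(Ni) = 1.17 / 58.69 = 0.01994 mol
Ni²⁺ + 2e⁻ → Ni, so n(e⁻) = 2 × 0.01994 = 0.03988 mol
In series, the same 0.03988 mol of electrons flows through the second cell.
Pb²⁺ + 2e⁻ → Pb, so n(Pb) = 0.03988 / 2 = 0.01994 mol
m(Pb) = 0.01994 × 207.2 = 4.13 g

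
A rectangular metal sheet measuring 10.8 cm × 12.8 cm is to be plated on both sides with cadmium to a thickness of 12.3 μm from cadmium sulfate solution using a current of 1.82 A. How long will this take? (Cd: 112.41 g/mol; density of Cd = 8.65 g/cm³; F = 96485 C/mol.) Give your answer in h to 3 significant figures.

Plated area = 2 × 10.8 × 12.8 = 276.5 cm²
Volume = 276.5 × 12.3×10⁻⁴ cm = 0.3401 cm³
m(Cd) = 0.3401 × 8.65 = 2.942 g
n(Cd) = 2.942 / 112.41 = 0.02617 mol; n(e⁻) = 2 × 0.02617 = 0.05234 mol
Q = 0.05234 × 96485 = 5050 C
t = 5050 / 1.82 = 2775 s = 0.771 h

0.771 h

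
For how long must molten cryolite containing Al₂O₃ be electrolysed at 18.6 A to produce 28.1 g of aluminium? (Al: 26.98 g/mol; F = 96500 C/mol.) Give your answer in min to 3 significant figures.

n(Al) = 28.1 / 26.98 = 1.042 mol
Al³⁺ + 3e⁻ → Al, so n(e⁻) = 3 × 1.042 = 3.126 mol
Q = 3.126 × 96500 = 3.017×10^5 C
t = Q / I = 3.017×10^5 / 18.6 = 16220 s = 270 min

270 min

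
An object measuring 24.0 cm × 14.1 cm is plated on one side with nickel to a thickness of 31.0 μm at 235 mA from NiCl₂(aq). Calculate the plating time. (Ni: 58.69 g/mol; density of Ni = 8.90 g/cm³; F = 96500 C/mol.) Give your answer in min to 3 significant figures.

Plated area = 24.0 × 14.1 = 338.4 cm²
Volume = 338.4 × 31.0×10⁻⁴ cm = 1.049 cm³
m(Ni) = 1.049 × 8.90 = 9.336 g
n(Ni) = 9.336 / 58.69 = 0.1591 mol; n(e⁻) = 2 × 0.1591 = 0.3182 mol
Q = 0.3182 × 96500 = 30710 C
t = 30710 / 0.235 = 1.307×10^5 s = 2180 min

2180 min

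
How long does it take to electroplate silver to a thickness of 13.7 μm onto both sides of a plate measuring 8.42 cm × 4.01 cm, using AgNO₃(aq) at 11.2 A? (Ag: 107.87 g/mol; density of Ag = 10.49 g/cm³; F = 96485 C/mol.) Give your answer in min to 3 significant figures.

Plated area = 2 × 8.42 × 4.01 = 67.53 cm²
Volume = 67.53 × 13.7×10⁻⁴ cm = 0.09252 cm³
m(Ag) = 0.09252 × 10.49 = 0.9705 g
n(Ag) = 0.9705 / 107.87 = 0.008997 mol; n(e⁻) = 0.008997 mol
Q = 0.008997 × 96485 = 868.1 C
t = 868.1 / 11.2 = 77.51 s = 1.29 min

1.29 min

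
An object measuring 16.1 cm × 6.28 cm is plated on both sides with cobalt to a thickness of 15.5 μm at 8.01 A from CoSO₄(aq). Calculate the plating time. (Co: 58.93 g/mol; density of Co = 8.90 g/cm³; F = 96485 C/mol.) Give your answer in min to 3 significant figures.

Plated area = 2 × 16.1 × 6.28 = 202.2 cm²
Volume = 202.2 × 15.5×10⁻⁴ cm = 0.3134 cm³
m(Co) = 0.3134 × 8.90 = 2.789 g
n(Co) = 2.789 / 58.93 = 0.04733 mol; n(e⁻) = 2 × 0.04733 = 0.09466 mol
Q = 0.09466 × 96485 = 9133 C
t = 9133 / 8.01 = 1140 s = 19.0 min

19.0 min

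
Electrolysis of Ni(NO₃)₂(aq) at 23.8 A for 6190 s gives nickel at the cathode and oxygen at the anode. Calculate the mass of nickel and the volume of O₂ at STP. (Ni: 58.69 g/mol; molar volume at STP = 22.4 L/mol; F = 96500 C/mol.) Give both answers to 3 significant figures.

Q = 23.8 × 6190 = 1.473×10^5 C; n(e⁻) = 1.473×10^5 / 96500 = 1.526 mol
Cathode: Ni²⁺ + 2e⁻ → Ni → n(Ni) = 1.526/2 = 0.7630 mol → 44.8 g
Anode: 2H₂O → O₂ + 4H⁺ + 4e⁻ → n(O₂) = 1.526/4 = 0.3815 mol → 8.55 L

44.8 g Ni; 8.55 L O₂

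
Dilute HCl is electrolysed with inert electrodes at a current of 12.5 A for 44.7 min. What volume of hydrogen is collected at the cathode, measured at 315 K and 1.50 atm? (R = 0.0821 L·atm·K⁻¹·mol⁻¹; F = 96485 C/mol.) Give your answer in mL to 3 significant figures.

Q = It = 12.5 × 2682 = 33530 C
n(e⁻) = 33530 / 96485 = 0.3475 mol
2H⁺ + 2e⁻ → H₂, so n(H₂) = 0.3475 / 2 = 0.1738 mol
V = nRT/P = 0.1738 × 0.0821 × 315 / 1.50 = 2.996 L
= 3000 mL

3000 mL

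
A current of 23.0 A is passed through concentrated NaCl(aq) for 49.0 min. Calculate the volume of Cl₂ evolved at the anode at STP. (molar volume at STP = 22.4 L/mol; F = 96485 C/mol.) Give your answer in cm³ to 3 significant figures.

7850 cm³

Q = It = 23.0 × 2940 = 67620 C
Moles of electrons = 67620 / 96485 = 0.7008 mol
2Cl⁻ → Cl₂ + 2e⁻, so n(Cl₂) = 0.7008 / 2 = 0.3504 mol
V = 0.3504 × 22.4 = 7.849 L
= 7850 cm³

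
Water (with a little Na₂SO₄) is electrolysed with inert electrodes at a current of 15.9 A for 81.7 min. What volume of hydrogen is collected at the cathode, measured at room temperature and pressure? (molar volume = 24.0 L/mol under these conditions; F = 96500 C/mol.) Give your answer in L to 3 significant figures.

9.69 L

Q = 15.9 A × 4902 s = 77940 C
n(e⁻) = Q/F = 77940/96500 = 0.8077 mol
2H⁺ + 2e⁻ → H₂, so n(H₂) = 0.8077 / 2 = 0.4039 mol
V = 0.4039 × 24.0 = 9.694 L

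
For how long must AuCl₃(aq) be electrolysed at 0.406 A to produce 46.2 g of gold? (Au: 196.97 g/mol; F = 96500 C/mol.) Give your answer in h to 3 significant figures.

46.5 h

n(Au) = 46.2 / 196.97 = 0.2346 mol
Au³⁺ + 3e⁻ → Au, so n(e⁻) = 3 × 0.2346 = 0.7038 mol
Q = 0.7038 × 96500 = 67920 C
t = Q / I = 67920 / 0.406 = 1.673×10^5 s = 46.5 h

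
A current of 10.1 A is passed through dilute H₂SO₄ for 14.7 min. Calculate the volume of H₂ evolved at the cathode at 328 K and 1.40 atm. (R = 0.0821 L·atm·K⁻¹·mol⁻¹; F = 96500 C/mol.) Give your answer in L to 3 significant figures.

Q = It = 10.1 × 882 = 8908 C
n(e⁻) = Q/F = 8908/96500 = 0.09231 mol
2H⁺ + 2e⁻ → H₂, so n(H₂) = 0.09231 / 2 = 0.04616 mol
V = nRT/P = 0.04616 × 0.0821 × 328 / 1.40 = 0.8879 L

0.888 L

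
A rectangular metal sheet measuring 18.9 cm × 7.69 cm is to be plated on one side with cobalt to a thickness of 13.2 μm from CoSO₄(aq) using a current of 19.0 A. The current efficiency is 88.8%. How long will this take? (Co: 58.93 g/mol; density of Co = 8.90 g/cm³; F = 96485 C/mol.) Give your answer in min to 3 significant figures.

Plated area = 18.9 × 7.69 = 145.3 cm²
Volume = 145.3 × 13.2×10⁻⁴ cm = 0.1918 cm³
m(Co) = 0.1918 × 8.90 = 1.707 g
n(Co) = 1.707 / 58.93 = 0.02897 mol; n(e⁻) = 2 × 0.02897 = 0.05794 mol
Q = 0.05794 × 96485 / 0.888 = 6295 C
t = 6295 / 19.0 = 331.3 s = 5.52 min

5.52 min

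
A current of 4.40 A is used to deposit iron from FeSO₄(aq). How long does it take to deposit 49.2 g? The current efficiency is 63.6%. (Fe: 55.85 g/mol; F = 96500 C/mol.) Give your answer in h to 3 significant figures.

16.9 h

n(Fe) = 49.2 / 55.85 = 0.8809 mol
Fe²⁺ + 2e⁻ → Fe, so n(e⁻) = 2 × 0.8809 = 1.762 mol
Q = 1.762 × 96500 / 0.636 = 2.673×10^5 C
t = Q / I = 2.673×10^5 / 4.40 = 60750 s = 16.9 h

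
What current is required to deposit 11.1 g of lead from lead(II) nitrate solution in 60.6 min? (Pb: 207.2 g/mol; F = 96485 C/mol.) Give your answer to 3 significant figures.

2.84 A

n(Pb) = 11.1 / 207.2 = 0.05357 mol
Pb²⁺ + 2e⁻ → Pb, so n(e⁻) = 2 × 0.05357 = 0.1071 mol
Q = 0.1071 × 96485 = 10330 C
I = Q / t = 10330 / 3636 s = 2.84 A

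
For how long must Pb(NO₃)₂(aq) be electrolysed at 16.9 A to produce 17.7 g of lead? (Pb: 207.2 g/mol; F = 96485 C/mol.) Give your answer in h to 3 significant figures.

0.271 h

n(Pb) = 17.7 / 207.2 = 0.08542 mol
Pb²⁺ + 2e⁻ → Pb, so n(e⁻) = 2 × 0.08542 = 0.1708 mol
Q = 0.1708 × 96485 = 16480 C
t = Q / I = 16480 / 16.9 = 975.1 s = 0.271 h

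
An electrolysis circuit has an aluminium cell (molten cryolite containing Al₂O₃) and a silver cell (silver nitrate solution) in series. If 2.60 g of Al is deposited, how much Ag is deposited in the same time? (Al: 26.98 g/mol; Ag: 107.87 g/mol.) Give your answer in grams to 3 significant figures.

31.2 g

n(Al) = 2.60 / 26.98 = 0.09637 mol
Al³⁺ + 3e⁻ → Al, so n(e⁻) = 3 × 0.09637 = 0.2891 mol
The cells are in series, so the same charge (and hence the same n(e⁻) = 0.2891 mol) passes through both.
Ag⁺ + e⁻ → Ag, so n(Ag) = 0.2891 mol
m(Ag) = 0.2891 × 107.87 = 31.2 g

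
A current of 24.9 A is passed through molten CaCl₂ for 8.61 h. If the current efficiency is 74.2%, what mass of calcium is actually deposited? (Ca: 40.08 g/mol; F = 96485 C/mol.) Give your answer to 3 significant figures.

Q = 24.9 × 30996 = 7.718×10^5 C
n(e⁻) = 7.718×10^5 / 96485 = 7.999 mol
Ca²⁺ + 2e⁻ → Ca, so theoretical m(Ca) = 4.000 × 40.08 = 160.3 g
Actual mass = 74.2% × 160.3 = 119 g

119 g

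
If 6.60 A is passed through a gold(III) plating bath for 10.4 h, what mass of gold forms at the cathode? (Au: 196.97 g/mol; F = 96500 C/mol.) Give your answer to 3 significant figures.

168 g

Q = 6.60 A × 37440 s = 2.471×10^5 C
n(e⁻) = 2.471×10^5 / 96500 = 2.561 mol
Au³⁺ + 3e⁻ → Au, so n(Au) = 2.561 / 3 = 0.8537 mol
m = 0.8537 × 196.97 = 168 g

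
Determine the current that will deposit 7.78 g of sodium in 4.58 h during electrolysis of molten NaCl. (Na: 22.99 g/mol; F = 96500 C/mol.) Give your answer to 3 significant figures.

1.98 A

n(Na) = 7.78 / 22.99 = 0.3384 mol
Na⁺ + e⁻ → Na, so n(e⁻) = 0.3384 mol
Q = 0.3384 × 96500 = 32660 C
I = Q / t = 32660 / 16488 s = 1.98 A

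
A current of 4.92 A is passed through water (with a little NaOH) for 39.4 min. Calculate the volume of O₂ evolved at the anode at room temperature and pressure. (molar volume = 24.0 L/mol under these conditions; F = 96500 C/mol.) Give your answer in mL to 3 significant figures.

723 mL

Q = 4.92 A × 2364 s = 11630 C
Moles of electrons = 11630 / 96500 = 0.1205 mol
2H₂O → O₂ + 4H⁺ + 4e⁻, so n(O₂) = 0.1205 / 4 = 0.03013 mol
V = 0.03013 × 24.0 = 0.7231 L
= 723 mL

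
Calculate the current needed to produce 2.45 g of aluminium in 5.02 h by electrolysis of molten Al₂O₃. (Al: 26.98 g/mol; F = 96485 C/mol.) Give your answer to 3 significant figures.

n(Al) = 2.45 / 26.98 = 0.09081 mol
Al³⁺ + 3e⁻ → Al, so n(e⁻) = 3 × 0.09081 = 0.2724 mol
Q = 0.2724 × 96485 = 26280 C
I = Q / t = 26280 / 18072 s = 1.45 A

1.45 A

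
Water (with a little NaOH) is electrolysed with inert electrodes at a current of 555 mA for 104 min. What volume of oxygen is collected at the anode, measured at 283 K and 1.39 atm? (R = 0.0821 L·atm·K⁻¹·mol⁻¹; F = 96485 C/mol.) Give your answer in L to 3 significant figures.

0.150 L

Q = 0.555 A × 6240 s = 3463 C
Moles of electrons = 3463 / 96485 = 0.03589 mol
2H₂O → O₂ + 4H⁺ + 4e⁻, so n(O₂) = 0.03589 / 4 = 0.008973 mol
V = nRT/P = 0.008973 × 0.0821 × 283 / 1.39 = 0.1500 L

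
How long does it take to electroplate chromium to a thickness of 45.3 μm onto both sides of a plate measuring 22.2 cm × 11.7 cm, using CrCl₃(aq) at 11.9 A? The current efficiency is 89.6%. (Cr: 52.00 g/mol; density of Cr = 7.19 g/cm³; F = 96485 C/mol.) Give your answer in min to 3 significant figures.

147 min

Plated area = 2 × 22.2 × 11.7 = 519.5 cm²
Volume = 519.5 × 45.3×10⁻⁴ cm = 2.353 cm³
m(Cr) = 2.353 × 7.19 = 16.92 g
n(Cr) = 16.92 / 52.00 = 0.3254 mol; n(e⁻) = 3 × 0.3254 = 0.9762 mol
Q = 0.9762 × 96485 / 0.896 = 1.051×10^5 C
t = 1.051×10^5 / 11.9 = 8832 s = 147 min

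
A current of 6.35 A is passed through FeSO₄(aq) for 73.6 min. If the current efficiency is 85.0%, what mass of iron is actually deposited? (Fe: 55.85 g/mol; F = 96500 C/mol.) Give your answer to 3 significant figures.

6.90 g

Q = 6.35 × 4416 = 28040 C
n(e⁻) = 28040 / 96500 = 0.2906 mol
Fe²⁺ + 2e⁻ → Fe, so theoretical m(Fe) = 0.1453 × 55.85 = 8.115 g
Actual mass = 85.0% × 8.115 = 6.90 g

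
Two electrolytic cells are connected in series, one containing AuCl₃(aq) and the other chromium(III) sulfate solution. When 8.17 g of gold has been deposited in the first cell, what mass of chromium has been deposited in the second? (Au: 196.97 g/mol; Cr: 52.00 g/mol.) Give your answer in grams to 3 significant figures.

2.16 g

n(Au) = 8.17 / 196.97 = 0.04148 mol
Au³⁺ + 3e⁻ → Au, so n(e⁻) = 3 × 0.04148 = 0.1244 mol
Since the cells are in series, n(e⁻) in the Cr cell is also 0.1244 mol.
Cr³⁺ + 3e⁻ → Cr, so n(Cr) = 0.1244 / 3 = 0.04147 mol
m(Cr) = 0.04147 × 52.00 = 2.16 g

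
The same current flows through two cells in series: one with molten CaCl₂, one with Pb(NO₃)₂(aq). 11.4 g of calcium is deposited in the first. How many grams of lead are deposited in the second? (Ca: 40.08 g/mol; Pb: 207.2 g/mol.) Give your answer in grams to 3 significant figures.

58.9 g

n(Ca) = 11.4 / 40.08 = 0.2844 mol
Ca²⁺ + 2e⁻ → Ca, so n(e⁻) = 2 × 0.2844 = 0.5688 mol
In series, the same 0.5688 mol of electrons flows through the second cell.
Pb²⁺ + 2e⁻ → Pb, so n(Pb) = 0.5688 / 2 = 0.2844 mol
m(Pb) = 0.2844 × 207.2 = 58.9 g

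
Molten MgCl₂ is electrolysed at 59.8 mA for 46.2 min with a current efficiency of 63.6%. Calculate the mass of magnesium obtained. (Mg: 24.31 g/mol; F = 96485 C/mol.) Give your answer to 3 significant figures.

Q = 0.0598 × 2772 = 165.8 C
n(e⁻) = 165.8 / 96485 = 0.001718 mol
Mg²⁺ + 2e⁻ → Mg, so theoretical m(Mg) = 8.590×10^-4 × 24.31 = 0.02088 g
Actual mass = 63.6% × 0.02088 = 0.0133 g

0.0133 g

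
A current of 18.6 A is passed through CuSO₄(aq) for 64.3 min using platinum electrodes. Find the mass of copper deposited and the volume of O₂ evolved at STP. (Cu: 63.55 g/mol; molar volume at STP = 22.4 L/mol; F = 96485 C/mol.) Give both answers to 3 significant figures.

23.6 g Cu; 4.16 L O₂

Q = 18.6 × 3858 = 71760 C; n(e⁻) = 71760 / 96485 = 0.7437 mol
Cathode: Cu²⁺ + 2e⁻ → Cu → n(Cu) = 0.7437/2 = 0.3719 mol → 23.6 g
Anode: 2H₂O → O₂ + 4H⁺ + 4e⁻ → n(O₂) = 0.7437/4 = 0.1859 mol → 4.16 L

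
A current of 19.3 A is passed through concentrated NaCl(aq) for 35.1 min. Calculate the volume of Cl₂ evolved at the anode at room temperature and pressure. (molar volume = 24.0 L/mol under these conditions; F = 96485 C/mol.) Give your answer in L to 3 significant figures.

Charge passed = 19.3 × 2106 = 40650 C
n(e⁻) = Q/F = 40650/96485 = 0.4213 mol
2Cl⁻ → Cl₂ + 2e⁻, so n(Cl₂) = 0.4213 / 2 = 0.2107 mol
V = 0.2107 × 24.0 = 5.057 L

5.06 L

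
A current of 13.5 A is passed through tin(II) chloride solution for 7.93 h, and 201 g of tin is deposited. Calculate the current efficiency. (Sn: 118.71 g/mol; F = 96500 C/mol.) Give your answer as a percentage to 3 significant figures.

Q = 13.5 × 28548 = 3.854×10^5 C
n(e⁻) = 3.854×10^5 / 96500 = 3.994 mol
Sn²⁺ + 2e⁻ → Sn, so theoretical n(Sn) = 1.997 mol → 237.1 g
Efficiency = 201 / 237.1 = 0.8477 = 84.8%

84.8%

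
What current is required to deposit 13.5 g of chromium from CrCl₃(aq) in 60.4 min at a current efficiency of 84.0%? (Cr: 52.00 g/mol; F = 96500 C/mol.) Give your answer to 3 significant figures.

24.7 A

n(Cr) = 13.5 / 52.00 = 0.2596 mol
Cr³⁺ + 3e⁻ → Cr, so n(e⁻) = 3 × 0.2596 = 0.7788 mol
Q = 0.7788 × 96500 / 0.840 = 89470 C
I = Q / t = 89470 / 3624 s = 24.7 A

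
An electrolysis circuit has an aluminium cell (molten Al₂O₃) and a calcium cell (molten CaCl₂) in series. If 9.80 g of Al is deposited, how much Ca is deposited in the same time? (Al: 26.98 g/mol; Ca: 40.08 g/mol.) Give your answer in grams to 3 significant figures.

21.8 g

n(Al) = 9.80 / 26.98 = 0.3632 mol
Al³⁺ + 3e⁻ → Al, so n(e⁻) = 3 × 0.3632 = 1.090 mol
Since the cells are in series, n(e⁻) in the Ca cell is also 1.090 mol.
Ca²⁺ + 2e⁻ → Ca, so n(Ca) = 1.090 / 2 = 0.5450 mol
m(Ca) = 0.5450 × 40.08 = 21.8 g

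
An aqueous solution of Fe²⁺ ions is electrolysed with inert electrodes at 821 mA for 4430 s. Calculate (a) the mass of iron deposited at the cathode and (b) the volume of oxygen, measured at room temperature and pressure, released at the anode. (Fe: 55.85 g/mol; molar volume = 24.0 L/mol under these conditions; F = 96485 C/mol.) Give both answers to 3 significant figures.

1.05 g Fe; 0.226 L O₂

Q = 0.821 × 4430 = 3637 C; n(e⁻) = 3637 / 96485 = 0.03769 mol
Cathode: Fe²⁺ + 2e⁻ → Fe → n(Fe) = 0.03769/2 = 0.01885 mol → 1.05 g
Anode: 2H₂O → O₂ + 4H⁺ + 4e⁻ → n(O₂) = 0.03769/4 = 0.009423 mol → 0.226 L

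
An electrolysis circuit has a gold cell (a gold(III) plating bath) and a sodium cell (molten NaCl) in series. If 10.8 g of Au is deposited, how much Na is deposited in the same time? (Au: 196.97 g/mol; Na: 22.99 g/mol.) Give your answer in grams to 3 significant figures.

3.78 g

n(Au) = 10.8 / 196.97 = 0.05483 mol
Au³⁺ + 3e⁻ → Au, so n(e⁻) = 3 × 0.05483 = 0.1645 mol
Same current for the same time ⇒ same n(e⁻) = 0.1645 mol in both cells.
Na⁺ + e⁻ → Na, so n(Na) = 0.1645 mol
m(Na) = 0.1645 × 22.99 = 3.78 g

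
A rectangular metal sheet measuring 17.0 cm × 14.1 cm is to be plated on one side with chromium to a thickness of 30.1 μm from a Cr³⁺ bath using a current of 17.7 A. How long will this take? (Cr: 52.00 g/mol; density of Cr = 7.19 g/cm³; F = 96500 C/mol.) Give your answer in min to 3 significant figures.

Plated area = 17.0 × 14.1 = 239.7 cm²
Volume = 239.7 × 30.1×10⁻⁴ cm = 0.7215 cm³
m(Cr) = 0.7215 × 7.19 = 5.188 g
n(Cr) = 5.188 / 52.00 = 0.09977 mol; n(e⁻) = 3 × 0.09977 = 0.2993 mol
Q = 0.2993 × 96500 = 28880 C
t = 28880 / 17.7 = 1632 s = 27.2 min

27.2 min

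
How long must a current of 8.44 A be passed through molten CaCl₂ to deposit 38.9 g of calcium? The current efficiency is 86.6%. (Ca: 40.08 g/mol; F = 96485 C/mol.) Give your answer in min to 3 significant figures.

n(Ca) = 38.9 / 40.08 = 0.9706 mol
Ca²⁺ + 2e⁻ → Ca, so n(e⁻) = 2 × 0.9706 = 1.941 mol
Q = 1.941 × 96485 / 0.866 = 2.163×10^5 C
t = Q / I = 2.163×10^5 / 8.44 = 25630 s = 427 min

427 min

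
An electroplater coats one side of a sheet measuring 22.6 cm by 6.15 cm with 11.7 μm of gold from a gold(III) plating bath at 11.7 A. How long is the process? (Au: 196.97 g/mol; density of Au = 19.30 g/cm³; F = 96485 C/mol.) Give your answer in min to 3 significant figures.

Plated area = 22.6 × 6.15 = 139.0 cm²
Volume = 139.0 × 11.7×10⁻⁴ cm = 0.1626 cm³
m(Au) = 0.1626 × 19.30 = 3.138 g
n(Au) = 3.138 / 196.97 = 0.01593 mol; n(e⁻) = 3 × 0.01593 = 0.04779 mol
Q = 0.04779 × 96485 = 4611 C
t = 4611 / 11.7 = 394.1 s = 6.57 min

6.57 min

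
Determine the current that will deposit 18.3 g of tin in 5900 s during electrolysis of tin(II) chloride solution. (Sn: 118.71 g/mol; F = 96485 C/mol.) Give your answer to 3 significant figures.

5.04 A

n(Sn) = 18.3 / 118.71 = 0.1542 mol
Sn²⁺ + 2e⁻ → Sn, so n(e⁻) = 2 × 0.1542 = 0.3084 mol
Q = 0.3084 × 96485 = 29760 C
I = Q / t = 29760 / 5900 s = 5.04 A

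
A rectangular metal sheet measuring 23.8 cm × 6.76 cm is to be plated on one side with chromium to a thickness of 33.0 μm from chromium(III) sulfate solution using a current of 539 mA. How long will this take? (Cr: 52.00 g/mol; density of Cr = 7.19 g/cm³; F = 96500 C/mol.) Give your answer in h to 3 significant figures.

11.0 h

Plated area = 23.8 × 6.76 = 160.9 cm²
Volume = 160.9 × 33.0×10⁻⁴ cm = 0.5310 cm³
m(Cr) = 0.5310 × 7.19 = 3.818 g
n(Cr) = 3.818 / 52.00 = 0.07342 mol; n(e⁻) = 3 × 0.07342 = 0.2203 mol
Q = 0.2203 × 96500 = 21260 C
t = 21260 / 0.539 = 39440 s = 11.0 h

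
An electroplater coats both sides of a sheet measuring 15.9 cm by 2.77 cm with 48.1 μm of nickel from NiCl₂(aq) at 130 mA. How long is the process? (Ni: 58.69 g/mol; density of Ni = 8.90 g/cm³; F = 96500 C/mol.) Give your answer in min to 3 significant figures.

1590 min

Plated area = 2 × 15.9 × 2.77 = 88.09 cm²
Volume = 88.09 × 48.1×10⁻⁴ cm = 0.4237 cm³
m(Ni) = 0.4237 × 8.90 = 3.771 g
n(Ni) = 3.771 / 58.69 = 0.06425 mol; n(e⁻) = 2 × 0.06425 = 0.1285 mol
Q = 0.1285 × 96500 = 12400 C
t = 12400 / 0.130 = 95380 s = 1590 min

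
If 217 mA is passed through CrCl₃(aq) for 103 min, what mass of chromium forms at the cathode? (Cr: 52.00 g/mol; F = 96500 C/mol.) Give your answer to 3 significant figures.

Q = 0.217 A × 6180 s = 1341 C
n(e⁻) = Q/F = 1341/96500 = 0.01390 mol
Cr³⁺ + 3e⁻ → Cr, so n(Cr) = 0.01390 / 3 = 0.004633 mol
m = 0.004633 × 52.00 = 0.241 g

0.241 g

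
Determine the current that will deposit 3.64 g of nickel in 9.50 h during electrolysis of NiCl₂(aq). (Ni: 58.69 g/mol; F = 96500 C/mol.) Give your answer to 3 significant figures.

n(Ni) = 3.64 / 58.69 = 0.06202 mol
Ni²⁺ + 2e⁻ → Ni, so n(e⁻) = 2 × 0.06202 = 0.1240 mol
Q = 0.1240 × 96500 = 11970 C
I = Q / t = 11970 / 34200 s = 0.350 A

0.350 A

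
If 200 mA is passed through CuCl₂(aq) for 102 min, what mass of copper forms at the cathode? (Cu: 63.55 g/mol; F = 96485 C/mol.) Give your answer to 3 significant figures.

0.403 g

Charge passed = 0.200 × 6120 = 1224 C
n(e⁻) = 1224 / 96485 = 0.01269 mol
Cu²⁺ + 2e⁻ → Cu, so n(Cu) = 0.01269 / 2 = 0.006345 mol
m = 0.006345 × 63.55 = 0.403 g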